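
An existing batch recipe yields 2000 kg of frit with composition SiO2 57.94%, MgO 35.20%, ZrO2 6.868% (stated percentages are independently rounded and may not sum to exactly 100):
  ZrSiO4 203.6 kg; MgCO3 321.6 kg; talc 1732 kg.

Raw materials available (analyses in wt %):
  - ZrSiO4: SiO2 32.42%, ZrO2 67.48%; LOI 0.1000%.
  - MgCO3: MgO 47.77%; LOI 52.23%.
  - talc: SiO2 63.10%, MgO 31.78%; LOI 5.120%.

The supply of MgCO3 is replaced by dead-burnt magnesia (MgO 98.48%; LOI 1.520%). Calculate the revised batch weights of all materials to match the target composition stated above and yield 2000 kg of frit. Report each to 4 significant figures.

The working math maintains full float precision end to end — intermediates are rounded off to 4 significant digits wherever printed; each reported result takes a single rounding. The derived quantities, including three oxide percentages, glass mass, yield, the totals, LOI, are re-derived using the weight values at 2000 kg of glass in full precision, as they appear in the problem or answer text.
Target oxide masses per 2000 kg frit:
  SiO2: 57.94% × 2000 = 1159 kg
  MgO: 35.20% × 2000 = 704.0 kg
  ZrO2: 6.868% × 2000 = 137.4 kg
Verifying the oxide balance per the reported batch figures, for the quoted basis mass (delivered sums recover each target given rounding of the digits):
  SiO2: 203.6·0.3242 + 1732·0.6310 = 1159 kg (target 1159 kg)
  MgO: 156.0·0.9848 + 1732·0.3178 = 704.1 kg (target 704.0 kg)
  ZrO2: 203.6·0.6748 = 137.4 kg (target 137.4 kg)
Consistency of the glass mass: the batch minus its LOI: 2000 kg (per-oxide target masses sum to 2000 kg; basis as stated: 2000 kg — gaps are rounding artifacts).
Batch total: Σ batch = 2092 kg; LOI removed, Σ of batch·LOI: 91.25 kg; yield = glass ÷ total batch = 95.64%.

Revised batch per 2000 kg frit:
  ZrSiO4: 203.6 kg
  dead-burnt magnesia: 156.0 kg
  talc: 1732 kg
Total batch = 2092 kg; LOI loss = 91.25 kg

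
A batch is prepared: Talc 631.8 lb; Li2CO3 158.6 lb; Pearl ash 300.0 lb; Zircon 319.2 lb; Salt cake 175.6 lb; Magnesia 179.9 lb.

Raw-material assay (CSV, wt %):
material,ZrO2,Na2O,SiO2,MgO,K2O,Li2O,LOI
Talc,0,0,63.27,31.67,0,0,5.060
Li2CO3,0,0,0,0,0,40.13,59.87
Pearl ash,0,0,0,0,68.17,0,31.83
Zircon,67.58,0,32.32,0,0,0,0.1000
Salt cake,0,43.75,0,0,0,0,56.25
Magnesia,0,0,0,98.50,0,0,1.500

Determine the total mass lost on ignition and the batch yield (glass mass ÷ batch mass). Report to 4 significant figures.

The whole derivation keeps full float precision from start to finish; the intermediate values are displayed rounded to 4 significant figures in the printout; every reported number undergoes a single rounding — the derived quantities, which include the six compositions, net glass mass, ignition loss, totals, the yield, are computed in full precision, exactly as printed in problem or answer, using the weight values at 1441 lb of glass.
Loss on ignition, line by line:
  Talc: 631.8 × 0.05060 = 31.97 lb
  Li2CO3: 158.6 × 0.5987 = 94.95 lb
  Pearl ash: 300.0 × 0.3183 = 95.49 lb
  Zircon: 319.2 × 0.001000 = 0.3192 lb
  Salt cake: 175.6 × 0.5625 = 98.77 lb
  Magnesia: 179.9 × 0.01500 = 2.699 lb
Total LOI = 324.2 lb
Glass = batch − LOI = 1765 − 324.2 = 1441 lb

LOI loss = 324.2 lb; glass = 1441 lb; yield = 81.63%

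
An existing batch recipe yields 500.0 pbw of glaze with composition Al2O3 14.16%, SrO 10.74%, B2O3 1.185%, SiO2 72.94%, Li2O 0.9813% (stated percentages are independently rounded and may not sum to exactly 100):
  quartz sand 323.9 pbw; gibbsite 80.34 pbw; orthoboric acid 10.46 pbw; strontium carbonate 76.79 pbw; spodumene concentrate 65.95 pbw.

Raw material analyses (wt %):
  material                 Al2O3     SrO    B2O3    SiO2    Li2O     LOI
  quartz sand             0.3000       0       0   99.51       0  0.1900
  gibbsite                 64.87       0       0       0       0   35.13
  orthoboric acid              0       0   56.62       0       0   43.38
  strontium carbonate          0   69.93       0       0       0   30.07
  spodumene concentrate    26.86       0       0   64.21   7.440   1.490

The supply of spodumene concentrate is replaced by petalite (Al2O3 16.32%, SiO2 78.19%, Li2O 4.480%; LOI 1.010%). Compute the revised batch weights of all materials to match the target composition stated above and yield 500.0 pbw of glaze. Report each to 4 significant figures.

Values along the way are shown rounded to four significant digits across the worked steps; the whole derivation runs at exact precision all the way through; exactly one rounding lands on every reported result; all derived quantities are computed starting from the weights for 500.0 pbw of glass in full precision (five oxide percentages, the yield, LOI, net glass mass, the totals) as given in question or answer.
Oxide-by-oxide targets in 500.0 pbw glaze:
  Al2O3: 14.16% × 500.0 = 70.80 pbw
  SrO: 10.74% × 500.0 = 53.70 pbw
  B2O3: 1.185% × 500.0 = 5.925 pbw
  SiO2: 72.94% × 500.0 = 364.7 pbw
  Li2O: 0.9813% × 500.0 = 4.906 pbw
Sums-versus-targets review on the weights just shown, at the basis given (target by target, the sums agree given rounding of the digits):
  Al2O3: 280.4·0.003000 + 80.29·0.6487 + 109.5·0.1632 = 70.80 pbw (target 70.80 pbw)
  SrO: 76.79·0.6993 = 53.70 pbw (target 53.70 pbw)
  B2O3: 10.46·0.5662 = 5.922 pbw (target 5.925 pbw)
  SiO2: 280.4·0.9951 + 109.5·0.7819 = 364.6 pbw (target 364.7 pbw)
  Li2O: 109.5·0.04480 = 4.906 pbw (target 4.906 pbw)
Glass-mass closure: the batch minus its LOI: 500.0 pbw (per-oxide target masses sum to 500.0 pbw; stated basis 500.0 pbw — deltas are rounding alone).
Whole-batch sum: Σ batch = 557.4 pbw; loss to ignition Σ batch·LOI = 57.47 pbw; yield, glass over the total, = 89.69%.

Revised batch per 500.0 pbw glaze:
  quartz sand: 280.4 pbw
  gibbsite: 80.29 pbw
  orthoboric acid: 10.46 pbw
  strontium carbonate: 76.79 pbw
  petalite: 109.5 pbw
Total batch = 557.4 pbw; LOI loss = 57.47 pbw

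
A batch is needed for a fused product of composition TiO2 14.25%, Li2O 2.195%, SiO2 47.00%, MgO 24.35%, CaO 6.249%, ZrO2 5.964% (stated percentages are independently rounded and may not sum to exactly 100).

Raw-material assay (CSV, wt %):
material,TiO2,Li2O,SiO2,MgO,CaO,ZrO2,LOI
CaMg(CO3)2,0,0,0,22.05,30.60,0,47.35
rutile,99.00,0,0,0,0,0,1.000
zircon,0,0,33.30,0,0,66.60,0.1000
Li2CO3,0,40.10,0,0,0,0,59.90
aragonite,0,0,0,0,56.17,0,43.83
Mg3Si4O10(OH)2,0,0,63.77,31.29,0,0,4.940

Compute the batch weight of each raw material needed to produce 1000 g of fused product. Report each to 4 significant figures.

Batch per 1000 g fused product:
  CaMg(CO3)2: 124.8 g
  rutile: 143.9 g
  zircon: 89.55 g
  Li2CO3: 54.74 g
  aragonite: 43.27 g
  Mg3Si4O10(OH)2: 690.3 g
Total batch = 1147 g; LOI loss = 146.5 g; yield = 87.22%

In-progress results appear rounded to four significant figures across the worked steps; the whole derivation keeps full precision all the way through. A single rounding finalizes every reported value; all derived quantities (six oxide percentages, glass mass, the totals, yield, ignition loss) are rebuilt in full float precision from the batch weights on 1000 g of glass, exactly as printed in the problem or the answer.
The oxide mass targets at 1000 g fused product:
  TiO2: 14.25% × 1000 = 142.5 g
  Li2O: 2.195% × 1000 = 21.95 g
  SiO2: 47.00% × 1000 = 470.0 g
  MgO: 24.35% × 1000 = 243.5 g
  CaO: 6.249% × 1000 = 62.49 g
  ZrO2: 5.964% × 1000 = 59.64 g
Mass-balance tally per oxide on the weights just shown, for the quoted basis mass (delivered sums recover each target within answer rounding):
  TiO2: 143.9·0.9900 = 142.5 g (target 142.5 g)
  Li2O: 54.74·0.4010 = 21.95 g (target 21.95 g)
  SiO2: 89.55·0.3330 + 690.3·0.6377 = 470.0 g (target 470.0 g)
  MgO: 124.8·0.2205 + 690.3·0.3129 = 243.5 g (target 243.5 g)
  CaO: 124.8·0.3060 + 43.27·0.5617 = 62.49 g (target 62.49 g)
  ZrO2: 89.55·0.6660 = 59.64 g (target 59.64 g)
The glass-mass cross-check: batch Σ − ignition loss = 1000 g (summing oxide targets gives 1000 g; basis as stated: 1000 g — rounding explains the deltas).
Whole-batch sum: Σ batch = 1147 g; LOI loss = Σ batch·LOI = 146.5 g; glass ÷ batch gives a yield of 87.22%.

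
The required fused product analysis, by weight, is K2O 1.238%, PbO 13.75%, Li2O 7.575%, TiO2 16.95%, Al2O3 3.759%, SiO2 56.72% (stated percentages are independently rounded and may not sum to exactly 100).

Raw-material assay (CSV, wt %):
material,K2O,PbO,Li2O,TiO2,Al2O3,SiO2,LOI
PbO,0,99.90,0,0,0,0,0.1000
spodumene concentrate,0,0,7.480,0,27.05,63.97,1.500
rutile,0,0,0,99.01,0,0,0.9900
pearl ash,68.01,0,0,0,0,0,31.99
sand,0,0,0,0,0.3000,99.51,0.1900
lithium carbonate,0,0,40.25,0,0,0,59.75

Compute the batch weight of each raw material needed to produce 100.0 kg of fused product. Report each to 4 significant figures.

Batch per 100.0 kg fused product:
  PbO: 13.76 kg
  spodumene concentrate: 13.36 kg
  rutile: 17.12 kg
  pearl ash: 1.820 kg
  sand: 48.41 kg
  lithium carbonate: 16.34 kg
Total batch = 110.8 kg; LOI loss = 10.82 kg; yield = 90.23%

The intermediate values appear rounded to 4 significant figures when written out — all internal work maintains full float precision at all times. Each reported figure is rounded once only. Derived quantities are re-derived using the weight values for 100.0 kg of glass at full float precision (yield, six oxide percentages, LOI, the totals, glass mass) as set out in the problem or the answer.
Target masses of each oxide per 100.0 kg fused product:
  K2O: 1.238% × 100.0 = 1.238 kg
  PbO: 13.75% × 100.0 = 13.75 kg
  Li2O: 7.575% × 100.0 = 7.575 kg
  TiO2: 16.95% × 100.0 = 16.95 kg
  Al2O3: 3.759% × 100.0 = 3.759 kg
  SiO2: 56.72% × 100.0 = 56.72 kg
Oxide-by-oxide audit applying the batch weights above, per the basis as stated (target by target, the sums agree within answer rounding):
  K2O: 1.820·0.6801 = 1.238 kg (target 1.238 kg)
  PbO: 13.76·0.9990 = 13.75 kg (target 13.75 kg)
  Li2O: 13.36·0.07480 + 16.34·0.4025 = 7.576 kg (target 7.575 kg)
  TiO2: 17.12·0.9901 = 16.95 kg (target 16.95 kg)
  Al2O3: 13.36·0.2705 + 48.41·0.003000 = 3.759 kg (target 3.759 kg)
  SiO2: 13.36·0.6397 + 48.41·0.9951 = 56.72 kg (target 56.72 kg)
Auditing the glass mass value: total batch − LOI = 99.99 kg (per-oxide target masses sum to 99.99 kg; the stated basis being 100.0 kg — rounding explains the deltas).
Total batch = Σ batch = 110.8 kg; loss to ignition Σ batch·LOI = 10.82 kg; glass ÷ batch gives a yield of 90.23%.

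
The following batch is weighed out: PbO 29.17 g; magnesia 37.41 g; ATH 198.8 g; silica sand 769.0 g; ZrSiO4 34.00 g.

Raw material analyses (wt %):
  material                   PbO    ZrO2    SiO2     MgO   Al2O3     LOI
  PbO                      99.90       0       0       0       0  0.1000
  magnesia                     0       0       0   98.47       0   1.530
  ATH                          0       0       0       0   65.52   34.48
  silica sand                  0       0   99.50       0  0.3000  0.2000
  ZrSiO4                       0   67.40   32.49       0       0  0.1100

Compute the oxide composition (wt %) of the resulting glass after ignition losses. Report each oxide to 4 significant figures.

Glass mass = 997.7 g (batch 1068 − LOI 70.72).
Composition: PbO 2.921%, ZrO2 2.297%, SiO2 77.80%, MgO 3.692%, Al2O3 13.29%

Values along the way are shown, rounded to 4 significant digits, alongside each step. Each numeric step holds exact precision at each step; every reported result is rounded a single time. The derived quantities (net glass mass, the five compositions, totals, the yield, LOI) are rebuilt in full float precision from the weighed amounts per 997.7 g of glass as given in the question or the answer.
What the batch supplies per oxide:
  PbO: 29.17·0.9990 = 29.14 g
  ZrO2: 34.00·0.6740 = 22.92 g
  SiO2: 769.0·0.9950 + 34.00·0.3249 = 776.2 g
  MgO: 37.41·0.9847 = 36.84 g
  Al2O3: 198.8·0.6552 + 769.0·0.003000 = 132.6 g
LOI: 29.17·0.001000 + 37.41·0.01530 + 198.8·0.3448 + 769.0·0.002000 + 34.00·0.001100 = 70.72 g
Resulting glass, batch − LOI: 1068 − 70.72 = 997.7 g (the oxide masses sum to this)
percent by weight: oxide/glass ×100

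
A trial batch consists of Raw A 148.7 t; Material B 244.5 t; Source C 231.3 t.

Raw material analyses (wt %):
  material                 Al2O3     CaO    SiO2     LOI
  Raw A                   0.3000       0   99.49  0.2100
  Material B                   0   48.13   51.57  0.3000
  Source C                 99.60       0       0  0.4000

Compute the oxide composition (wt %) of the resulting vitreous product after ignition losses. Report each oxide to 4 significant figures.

Full float precision is maintained in all steps; mid-chain values are printed, with 4-significant-figure rounding, as written. Each reported value carries a single rounding. Derived quantities are recomputed in full float precision (net glass mass, the totals, yield, ignition loss, three oxide percentages) using the weight values for 622.5 t of glass, exactly as shown in the problem or the answer.
Oxide-by-oxide delivered mass:
  Al2O3: 148.7·0.003000 + 231.3·0.9960 = 230.8 t
  CaO: 244.5·0.4813 = 117.7 t
  SiO2: 148.7·0.9949 + 244.5·0.5157 = 274.0 t
LOI: 148.7·0.002100 + 244.5·0.003000 + 231.3·0.004000 = 1.971 t
Resulting glass, batch − LOI: 624.5 − 1.971 = 622.5 t (matching Σ of the oxides)
oxide / glass × 100 gives the wt %

Glass mass = 622.5 t (batch 624.5 − LOI 1.971).
Composition: Al2O3 37.08%, CaO 18.90%, SiO2 44.02%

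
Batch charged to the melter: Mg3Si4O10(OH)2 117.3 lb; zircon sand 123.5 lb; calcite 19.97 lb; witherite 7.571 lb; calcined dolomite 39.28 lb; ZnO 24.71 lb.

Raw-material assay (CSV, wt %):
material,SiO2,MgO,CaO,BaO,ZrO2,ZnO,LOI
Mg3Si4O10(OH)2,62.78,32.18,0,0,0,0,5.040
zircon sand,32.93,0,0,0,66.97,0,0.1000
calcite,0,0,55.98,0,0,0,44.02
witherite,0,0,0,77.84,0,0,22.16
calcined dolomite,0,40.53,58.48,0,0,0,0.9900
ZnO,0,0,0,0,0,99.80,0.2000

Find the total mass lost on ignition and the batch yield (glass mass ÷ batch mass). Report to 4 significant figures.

LOI loss = 16.94 lb; glass = 315.4 lb; yield = 94.90%

Every computation runs at exact precision end to end. Intermediates appear rounded off to 4 significant digits in the working — every reported result is rounded just once — derived quantities (the yield, net glass mass, ignition loss, the six compositions, totals) are carried at exact precision using the weight values for 315.4 lb of glass, as quoted within the problem or answer text.
Material-by-material LOI:
  Mg3Si4O10(OH)2: 117.3 × 0.05040 = 5.912 lb
  zircon sand: 123.5 × 0.001000 = 0.1235 lb
  calcite: 19.97 × 0.4402 = 8.791 lb
  witherite: 7.571 × 0.2216 = 1.678 lb
  calcined dolomite: 39.28 × 0.009900 = 0.3889 lb
  ZnO: 24.71 × 0.002000 = 0.04942 lb
Total LOI = 16.94 lb
Glass = batch − LOI = 332.3 − 16.94 = 315.4 lb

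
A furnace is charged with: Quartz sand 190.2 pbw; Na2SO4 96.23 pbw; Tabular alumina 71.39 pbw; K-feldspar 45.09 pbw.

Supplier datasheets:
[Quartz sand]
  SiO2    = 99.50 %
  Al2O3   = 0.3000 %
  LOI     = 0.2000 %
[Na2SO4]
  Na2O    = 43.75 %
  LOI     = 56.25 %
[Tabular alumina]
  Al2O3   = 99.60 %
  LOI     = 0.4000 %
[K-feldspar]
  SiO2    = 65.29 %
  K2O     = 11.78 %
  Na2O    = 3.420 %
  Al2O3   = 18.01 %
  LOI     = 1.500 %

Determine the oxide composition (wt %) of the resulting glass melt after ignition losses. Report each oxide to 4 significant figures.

Exact precision is kept all the way through — intermediates are displayed with 4-significant-digit rounding between the steps; each reported number takes exactly one rounding; all derived quantities, including glass mass, the totals, four oxide percentages, the yield, LOI, are computed starting from the weights per 347.4 pbw of glass at full precision exactly as printed in the problem or the answer.
Delivered oxide masses:
  SiO2: 190.2·0.9950 + 45.09·0.6529 = 218.7 pbw
  K2O: 45.09·0.1178 = 5.312 pbw
  Na2O: 96.23·0.4375 + 45.09·0.03420 = 43.64 pbw
  Al2O3: 190.2·0.003000 + 71.39·0.9960 + 45.09·0.1801 = 79.80 pbw
LOI: 190.2·0.002000 + 96.23·0.5625 + 71.39·0.004000 + 45.09·0.01500 = 55.47 pbw
The glass mass, total less LOI, = 402.9 − 55.47 = 347.4 pbw (= the summed oxide contributions)
percent share: oxide ÷ glass, ×100

Glass mass = 347.4 pbw (batch 402.9 − LOI 55.47).
Composition: SiO2 62.94%, K2O 1.529%, Na2O 12.56%, Al2O3 22.97%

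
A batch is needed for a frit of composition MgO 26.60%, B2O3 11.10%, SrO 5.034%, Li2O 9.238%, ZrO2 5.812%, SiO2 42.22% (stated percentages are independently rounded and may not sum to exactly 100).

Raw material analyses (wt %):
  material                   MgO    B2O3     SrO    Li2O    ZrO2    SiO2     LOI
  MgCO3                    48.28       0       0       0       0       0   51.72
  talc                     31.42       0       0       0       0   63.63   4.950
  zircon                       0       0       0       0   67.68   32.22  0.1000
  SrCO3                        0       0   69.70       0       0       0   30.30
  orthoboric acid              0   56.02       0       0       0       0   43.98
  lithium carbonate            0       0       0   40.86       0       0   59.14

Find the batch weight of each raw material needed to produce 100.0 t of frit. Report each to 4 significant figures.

Batch per 100.0 t frit:
  MgCO3: 14.74 t
  talc: 62.00 t
  zircon: 8.587 t
  SrCO3: 7.222 t
  orthoboric acid: 19.81 t
  lithium carbonate: 22.61 t
Total batch = 135.0 t; LOI loss = 34.97 t; yield = 74.09%

All internal work maintains full float precision through every step — mid-chain values appear (rounded to four significant figures) when written out — each reported figure is rounded once only — derived quantities, including totals, six oxide percentages, ignition loss, glass mass, yield, are rebuilt starting from the weights per 100.0 t of glass at full precision, exactly as printed in the problem or the answer.
Per-oxide target masses for 100.0 t frit:
  MgO: 26.60% × 100.0 = 26.60 t
  B2O3: 11.10% × 100.0 = 11.10 t
  SrO: 5.034% × 100.0 = 5.034 t
  Li2O: 9.238% × 100.0 = 9.238 t
  ZrO2: 5.812% × 100.0 = 5.812 t
  SiO2: 42.22% × 100.0 = 42.22 t
Mass-balance tally per oxide with the batch weights as given, under the basis named above (sums match the target masses modulo rounding of the values):
  MgO: 14.74·0.4828 + 62.00·0.3142 = 26.60 t (target 26.60 t)
  B2O3: 19.81·0.5602 = 11.10 t (target 11.10 t)
  SrO: 7.222·0.6970 = 5.034 t (target 5.034 t)
  Li2O: 22.61·0.4086 = 9.238 t (target 9.238 t)
  ZrO2: 8.587·0.6768 = 5.812 t (target 5.812 t)
  SiO2: 62.00·0.6363 + 8.587·0.3222 = 42.22 t (target 42.22 t)
Glass-mass closure: total charge less LOI = 100.0 t (per-oxide target masses sum to 100.0 t; stated basis 100.0 t — differing by rounding only).
Batch grand total — Σ batch = 135.0 t; LOI loss = Σ batch·LOI = 34.97 t; yield, glass over the total, = 74.09%.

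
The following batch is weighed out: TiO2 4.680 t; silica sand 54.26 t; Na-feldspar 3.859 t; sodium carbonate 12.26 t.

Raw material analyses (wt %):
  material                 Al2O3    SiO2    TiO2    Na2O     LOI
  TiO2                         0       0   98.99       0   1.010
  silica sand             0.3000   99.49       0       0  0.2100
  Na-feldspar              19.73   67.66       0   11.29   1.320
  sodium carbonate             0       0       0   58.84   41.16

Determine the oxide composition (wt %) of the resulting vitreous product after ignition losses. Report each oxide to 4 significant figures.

Glass mass = 69.80 t (batch 75.06 − LOI 5.258).
Composition: Al2O3 1.324%, SiO2 81.08%, TiO2 6.637%, Na2O 10.96%

Each numeric step carries full float precision at all times; working values are printed (rounded to 4 significant figures) alongside each step. Every reported figure receives exactly one rounding. The derived quantities (net glass mass, four oxide percentages, ignition loss, the totals, yield) are carried at full precision from the batch weights for 69.80 t of glass exactly as shown in problem or answer.
Per-oxide mass from batch:
  Al2O3: 54.26·0.003000 + 3.859·0.1973 = 0.9242 t
  SiO2: 54.26·0.9949 + 3.859·0.6766 = 56.59 t
  TiO2: 4.680·0.9899 = 4.633 t
  Na2O: 3.859·0.1129 + 12.26·0.5884 = 7.649 t
LOI: 4.680·0.01010 + 54.26·0.002100 + 3.859·0.01320 + 12.26·0.4116 = 5.258 t
Glass = total batch minus LOI = 75.06 − 5.258 = 69.80 t (matching Σ of the oxides)
wt %: oxide over glass, times 100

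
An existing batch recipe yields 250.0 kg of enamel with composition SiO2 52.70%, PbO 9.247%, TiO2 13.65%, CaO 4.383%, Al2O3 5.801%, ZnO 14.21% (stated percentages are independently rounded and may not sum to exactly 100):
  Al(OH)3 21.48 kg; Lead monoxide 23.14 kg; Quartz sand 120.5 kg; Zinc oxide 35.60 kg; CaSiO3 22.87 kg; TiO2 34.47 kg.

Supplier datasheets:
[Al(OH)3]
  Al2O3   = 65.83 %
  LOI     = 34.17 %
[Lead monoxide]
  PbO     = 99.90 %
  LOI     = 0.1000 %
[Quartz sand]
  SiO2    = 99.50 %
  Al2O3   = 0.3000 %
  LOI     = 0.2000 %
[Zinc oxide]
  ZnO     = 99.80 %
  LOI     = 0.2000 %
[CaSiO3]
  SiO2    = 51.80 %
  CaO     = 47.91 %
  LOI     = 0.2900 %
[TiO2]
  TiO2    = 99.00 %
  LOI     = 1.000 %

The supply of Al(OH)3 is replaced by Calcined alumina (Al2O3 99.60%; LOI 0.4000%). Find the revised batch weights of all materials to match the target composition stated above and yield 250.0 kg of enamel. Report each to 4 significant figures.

Revised batch per 250.0 kg enamel:
  Calcined alumina: 14.20 kg
  Lead monoxide: 23.14 kg
  Quartz sand: 120.5 kg
  Zinc oxide: 35.60 kg
  CaSiO3: 22.87 kg
  TiO2: 34.47 kg
Total batch = 250.8 kg; LOI loss = 0.8032 kg

All arithmetic maintains full float precision throughout; working values are shown rounded to 4 significant digits between the steps. A single rounding completes every reported number — derived quantities, which include LOI, net glass mass, totals, the yield, the six compositions, are rebuilt at full float precision, as written in question or answer, using the weight values on 250.0 kg of glass.
Oxide-by-oxide targets in 250.0 kg enamel:
  SiO2: 52.70% × 250.0 = 131.8 kg
  PbO: 9.247% × 250.0 = 23.12 kg
  TiO2: 13.65% × 250.0 = 34.12 kg
  CaO: 4.383% × 250.0 = 10.96 kg
  Al2O3: 5.801% × 250.0 = 14.50 kg
  ZnO: 14.21% × 250.0 = 35.52 kg
Oxide-by-oxide audit given the weights on record, on the stated basis (sum by sum, the targets are met once rounding is allowed for):
  SiO2: 120.5·0.9950 + 22.87·0.5180 = 131.7 kg (target 131.8 kg)
  PbO: 23.14·0.9990 = 23.12 kg (target 23.12 kg)
  TiO2: 34.47·0.9900 = 34.13 kg (target 34.12 kg)
  CaO: 22.87·0.4791 = 10.96 kg (target 10.96 kg)
  Al2O3: 14.20·0.9960 + 120.5·0.003000 = 14.50 kg (target 14.50 kg)
  ZnO: 35.60·0.9980 = 35.53 kg (target 35.52 kg)
Glass-mass sanity pass: batch Σ − ignition loss = 250.0 kg (targets for the oxides total 250.0 kg; with the basis standing at 250.0 kg — rounding explains the deltas).
Summing the batch: Σ batch = 250.8 kg; Σ batch·LOI gives LOI loss = 0.8032 kg; glass ÷ batch gives a yield of 99.68%.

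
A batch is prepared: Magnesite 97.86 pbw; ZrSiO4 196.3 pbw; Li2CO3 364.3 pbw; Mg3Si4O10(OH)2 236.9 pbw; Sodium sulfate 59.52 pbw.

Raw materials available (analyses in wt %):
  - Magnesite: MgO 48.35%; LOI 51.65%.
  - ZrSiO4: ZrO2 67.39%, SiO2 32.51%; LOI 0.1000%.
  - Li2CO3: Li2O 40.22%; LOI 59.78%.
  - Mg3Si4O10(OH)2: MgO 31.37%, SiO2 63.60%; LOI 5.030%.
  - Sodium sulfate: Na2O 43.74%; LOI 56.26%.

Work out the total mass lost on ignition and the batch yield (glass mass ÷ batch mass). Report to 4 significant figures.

All internal work keeps exact precision through every step. Intermediates are shown (rounded to four significant figures) when written out. Each reported figure undergoes a single rounding. All derived quantities (the totals, LOI, glass mass, the five compositions, yield) are rebuilt from the weighed amounts at 641.0 pbw of glass at full float precision as set out in the problem or the answer.
LOI of each material in turn:
  Magnesite: 97.86 × 0.5165 = 50.54 pbw
  ZrSiO4: 196.3 × 0.001000 = 0.1963 pbw
  Li2CO3: 364.3 × 0.5978 = 217.8 pbw
  Mg3Si4O10(OH)2: 236.9 × 0.05030 = 11.92 pbw
  Sodium sulfate: 59.52 × 0.5626 = 33.49 pbw
Total LOI = 313.9 pbw
Glass = batch − LOI = 954.9 − 313.9 = 641.0 pbw

LOI loss = 313.9 pbw; glass = 641.0 pbw; yield = 67.12%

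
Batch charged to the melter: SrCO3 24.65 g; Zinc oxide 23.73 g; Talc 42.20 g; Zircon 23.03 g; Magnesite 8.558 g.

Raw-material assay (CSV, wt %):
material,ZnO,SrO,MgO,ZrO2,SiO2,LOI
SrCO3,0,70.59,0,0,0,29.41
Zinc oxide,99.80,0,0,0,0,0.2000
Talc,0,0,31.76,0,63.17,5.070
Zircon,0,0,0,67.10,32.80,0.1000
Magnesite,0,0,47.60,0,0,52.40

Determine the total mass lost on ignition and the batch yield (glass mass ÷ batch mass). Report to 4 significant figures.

Mid-chain values appear (rounded to 4 significant figures) within the worked lines; the working math keeps exact precision throughout. Every reported figure takes exactly one rounding. Derived quantities are computed using the weight values on 108.2 g of glass in full float precision (ignition loss, the totals, the five compositions, the yield, glass mass) as they appear in the problem or the answer.
Ignition loss by material:
  SrCO3: 24.65 × 0.2941 = 7.250 g
  Zinc oxide: 23.73 × 0.002000 = 0.04746 g
  Talc: 42.20 × 0.05070 = 2.140 g
  Zircon: 23.03 × 0.001000 = 0.02303 g
  Magnesite: 8.558 × 0.5240 = 4.484 g
Total LOI = 13.94 g
Glass = batch − LOI = 122.2 − 13.94 = 108.2 g

LOI loss = 13.94 g; glass = 108.2 g; yield = 88.59%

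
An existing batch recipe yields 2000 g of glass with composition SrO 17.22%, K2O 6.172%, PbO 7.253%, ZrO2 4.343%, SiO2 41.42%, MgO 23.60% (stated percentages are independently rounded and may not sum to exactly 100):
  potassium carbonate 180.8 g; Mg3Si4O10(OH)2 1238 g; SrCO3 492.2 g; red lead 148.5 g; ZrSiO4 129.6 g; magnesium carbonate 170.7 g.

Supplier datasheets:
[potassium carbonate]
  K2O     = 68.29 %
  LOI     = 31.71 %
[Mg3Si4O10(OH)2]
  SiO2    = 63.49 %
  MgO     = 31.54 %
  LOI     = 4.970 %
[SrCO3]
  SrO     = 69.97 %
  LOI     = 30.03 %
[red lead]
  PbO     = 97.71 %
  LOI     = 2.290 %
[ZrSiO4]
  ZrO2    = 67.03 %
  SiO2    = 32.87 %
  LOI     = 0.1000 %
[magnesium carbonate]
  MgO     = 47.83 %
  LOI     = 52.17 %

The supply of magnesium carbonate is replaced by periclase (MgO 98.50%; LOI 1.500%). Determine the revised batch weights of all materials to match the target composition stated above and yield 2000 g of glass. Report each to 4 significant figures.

Revised batch per 2000 g glass:
  potassium carbonate: 180.8 g
  Mg3Si4O10(OH)2: 1238 g
  SrCO3: 492.2 g
  red lead: 148.5 g
  ZrSiO4: 129.6 g
  periclase: 82.88 g
Total batch = 2272 g; LOI loss = 271.4 g

All arithmetic runs at full float precision at each step. Mid-chain values appear (rounded to 4 significant figures) within the worked lines; each reported number undergoes a single rounding; the derived quantities are rebuilt from the weighed amounts per 2000 g of glass in full float precision (the yield, glass mass, LOI, totals, the six compositions) exactly as shown in problem or answer.
Oxide mass targets, per 2000 g glass:
  SrO: 17.22% × 2000 = 344.4 g
  K2O: 6.172% × 2000 = 123.4 g
  PbO: 7.253% × 2000 = 145.1 g
  ZrO2: 4.343% × 2000 = 86.86 g
  SiO2: 41.42% × 2000 = 828.4 g
  MgO: 23.60% × 2000 = 472.0 g
A balance pass over the oxides, from the weights as reported, against the basis in use (sums match the target masses exact up to rounding of places):
  SrO: 492.2·0.6997 = 344.4 g (target 344.4 g)
  K2O: 180.8·0.6829 = 123.5 g (target 123.4 g)
  PbO: 148.5·0.9771 = 145.1 g (target 145.1 g)
  ZrO2: 129.6·0.6703 = 86.87 g (target 86.86 g)
  SiO2: 1238·0.6349 + 129.6·0.3287 = 828.6 g (target 828.4 g)
  MgO: 1238·0.3154 + 82.88·0.9850 = 472.1 g (target 472.0 g)
The glass-mass cross-check: total batch − LOI = 2001 g (summing oxide targets gives 2000 g; stated basis 2000 g — a pure rounding effect).
Batch grand total — Σ batch = 2272 g; LOI loss = Σ batch·LOI = 271.4 g; as yield: glass ÷ batch → 88.05%.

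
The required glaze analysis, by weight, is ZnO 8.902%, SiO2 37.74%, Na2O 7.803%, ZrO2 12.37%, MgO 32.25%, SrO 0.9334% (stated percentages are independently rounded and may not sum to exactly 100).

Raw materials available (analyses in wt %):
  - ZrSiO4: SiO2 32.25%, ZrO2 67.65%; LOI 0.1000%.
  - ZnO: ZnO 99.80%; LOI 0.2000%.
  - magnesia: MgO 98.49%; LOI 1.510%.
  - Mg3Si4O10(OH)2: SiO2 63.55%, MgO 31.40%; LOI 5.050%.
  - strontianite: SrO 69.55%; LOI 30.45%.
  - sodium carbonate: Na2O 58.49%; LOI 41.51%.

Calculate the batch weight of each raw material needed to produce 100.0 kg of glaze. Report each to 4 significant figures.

Intermediates are printed, rounded to four significant digits, in the working. Each numeric step maintains exact precision at every stage. Every reported figure receives exactly one rounding — derived quantities, which include the six compositions, net glass mass, LOI, totals, the yield, are carried at full precision, as given in the problem or the answer, using the weight values for 100.0 kg of glass.
Target oxide masses per 100.0 kg glaze:
  ZnO: 8.902% × 100.0 = 8.902 kg
  SiO2: 37.74% × 100.0 = 37.74 kg
  Na2O: 7.803% × 100.0 = 7.803 kg
  ZrO2: 12.37% × 100.0 = 12.37 kg
  MgO: 32.25% × 100.0 = 32.25 kg
  SrO: 0.9334% × 100.0 = 0.9334 kg
Sums-versus-targets review on the weights just shown, at the basis given (sums match the target masses within answer rounding):
  ZnO: 8.920·0.9980 = 8.902 kg (target 8.902 kg)
  SiO2: 18.29·0.3225 + 50.11·0.6355 = 37.74 kg (target 37.74 kg)
  Na2O: 13.34·0.5849 = 7.803 kg (target 7.803 kg)
  ZrO2: 18.29·0.6765 = 12.37 kg (target 12.37 kg)
  MgO: 16.77·0.9849 + 50.11·0.3140 = 32.25 kg (target 32.25 kg)
  SrO: 1.342·0.6955 = 0.9334 kg (target 0.9334 kg)
Mass balance on the glass: the batch minus its LOI: 100.0 kg (summing oxide targets gives 100.0 kg; stated basis 100.0 kg — gaps are rounding artifacts).
Summing the batch: Σ batch = 108.8 kg; loss to ignition Σ batch·LOI = 8.766 kg; as yield: glass ÷ batch → 91.94%.

Batch per 100.0 kg glaze:
  ZrSiO4: 18.29 kg
  ZnO: 8.920 kg
  magnesia: 16.77 kg
  Mg3Si4O10(OH)2: 50.11 kg
  strontianite: 1.342 kg
  sodium carbonate: 13.34 kg
Total batch = 108.8 kg; LOI loss = 8.766 kg; yield = 91.94%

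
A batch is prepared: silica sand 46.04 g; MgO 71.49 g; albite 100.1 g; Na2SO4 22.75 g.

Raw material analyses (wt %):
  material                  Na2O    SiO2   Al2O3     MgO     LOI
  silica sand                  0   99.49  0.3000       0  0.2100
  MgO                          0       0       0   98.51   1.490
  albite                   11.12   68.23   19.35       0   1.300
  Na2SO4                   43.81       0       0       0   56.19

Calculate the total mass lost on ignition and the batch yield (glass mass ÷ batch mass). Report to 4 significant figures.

LOI loss = 15.25 g; glass = 225.1 g; yield = 93.66%

Intermediates are rounded to 4 significant digits as shown; all internal work keeps full precision throughout — every reported result is rounded a single time. Derived quantities are rebuilt from the weighed amounts per 225.1 g of glass in full float precision (ignition loss, the totals, four oxide percentages, yield, net glass mass), as they appear in question or answer.
Per-material ignition loss:
  silica sand: 46.04 × 0.002100 = 0.09668 g
  MgO: 71.49 × 0.01490 = 1.065 g
  albite: 100.1 × 0.01300 = 1.301 g
  Na2SO4: 22.75 × 0.5619 = 12.78 g
Total LOI = 15.25 g
Glass = batch − LOI = 240.4 − 15.25 = 225.1 g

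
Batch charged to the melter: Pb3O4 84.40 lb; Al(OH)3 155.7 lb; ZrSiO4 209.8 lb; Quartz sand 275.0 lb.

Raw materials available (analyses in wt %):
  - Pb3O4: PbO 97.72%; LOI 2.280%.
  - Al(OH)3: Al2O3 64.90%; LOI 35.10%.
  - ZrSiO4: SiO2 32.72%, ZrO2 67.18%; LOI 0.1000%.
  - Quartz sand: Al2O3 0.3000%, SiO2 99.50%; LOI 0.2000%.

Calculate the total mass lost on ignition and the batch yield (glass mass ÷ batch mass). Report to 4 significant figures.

Working values are printed rounded off to 4 significant digits between the steps — each numeric step carries full precision from first step to last; a single rounding yields every reported result. Derived quantities (the yield, totals, glass mass, four oxide percentages, ignition loss) are recomputed using the weight values at 667.6 lb of glass in exact precision, as quoted within the problem or answer text.
Ignition loss by material:
  Pb3O4: 84.40 × 0.02280 = 1.924 lb
  Al(OH)3: 155.7 × 0.3510 = 54.65 lb
  ZrSiO4: 209.8 × 0.001000 = 0.2098 lb
  Quartz sand: 275.0 × 0.002000 = 0.5500 lb
Total LOI = 57.33 lb
Glass = batch − LOI = 724.9 − 57.33 = 667.6 lb

LOI loss = 57.33 lb; glass = 667.6 lb; yield = 92.09%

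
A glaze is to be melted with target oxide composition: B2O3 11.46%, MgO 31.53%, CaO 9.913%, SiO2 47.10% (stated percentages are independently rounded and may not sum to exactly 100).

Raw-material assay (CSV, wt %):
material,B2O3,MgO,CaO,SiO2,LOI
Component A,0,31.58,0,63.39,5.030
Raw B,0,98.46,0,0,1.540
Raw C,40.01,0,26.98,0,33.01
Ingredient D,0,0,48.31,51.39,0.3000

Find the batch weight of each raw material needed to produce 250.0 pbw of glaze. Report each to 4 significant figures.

All internal work keeps exact precision in all steps; working values are displayed (rounded to four significant digits) in the working — exactly one rounding is applied to every reported value — all derived quantities are re-derived using the weight values on 250.0 pbw of glass at exact precision (the four compositions, ignition loss, glass mass, the yield, totals), exactly as printed in the question or the answer.
Oxide-by-oxide targets in 250.0 pbw glaze:
  B2O3: 11.46% × 250.0 = 28.65 pbw
  MgO: 31.53% × 250.0 = 78.82 pbw
  CaO: 9.913% × 250.0 = 24.78 pbw
  SiO2: 47.10% × 250.0 = 117.8 pbw
Checking each oxide sum with the batch weights as given, for the quoted basis mass (oxide sums agree with the targets modulo rounding of the values):
  B2O3: 71.61·0.4001 = 28.65 pbw (target 28.65 pbw)
  MgO: 176.6·0.3158 + 23.42·0.9846 = 78.83 pbw (target 78.82 pbw)
  CaO: 71.61·0.2698 + 11.31·0.4831 = 24.78 pbw (target 24.78 pbw)
  SiO2: 176.6·0.6339 + 11.31·0.5139 = 117.8 pbw (target 117.8 pbw)
Consistency of the glass mass: the batch minus its LOI: 250.0 pbw (the Σ of target masses is 250.0 pbw; versus the stated basis of 250.0 pbw — a pure rounding effect).
Total batch = Σ batch = 282.9 pbw; Σ batch·LOI gives LOI loss = 32.92 pbw; as yield: glass ÷ batch → 88.37%.

Batch per 250.0 pbw glaze:
  Component A: 176.6 pbw
  Raw B: 23.42 pbw
  Raw C: 71.61 pbw
  Ingredient D: 11.31 pbw
Total batch = 282.9 pbw; LOI loss = 32.92 pbw; yield = 88.37%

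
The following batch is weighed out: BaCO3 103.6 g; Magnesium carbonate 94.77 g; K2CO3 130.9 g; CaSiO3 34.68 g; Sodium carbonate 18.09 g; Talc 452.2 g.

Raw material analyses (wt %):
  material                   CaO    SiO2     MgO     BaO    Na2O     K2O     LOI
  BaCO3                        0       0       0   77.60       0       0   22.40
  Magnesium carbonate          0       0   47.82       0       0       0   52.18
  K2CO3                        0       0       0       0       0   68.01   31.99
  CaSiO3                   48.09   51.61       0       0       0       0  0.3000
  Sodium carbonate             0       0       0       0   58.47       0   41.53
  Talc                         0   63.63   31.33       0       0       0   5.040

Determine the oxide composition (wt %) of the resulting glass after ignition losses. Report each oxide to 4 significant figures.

Glass mass = 689.3 g (batch 834.2 − LOI 144.9).
Composition: CaO 2.419%, SiO2 44.34%, MgO 27.13%, BaO 11.66%, Na2O 1.534%, K2O 12.92%

The whole derivation keeps exact precision from start to finish. Mid-chain values are displayed with 4-significant-figure rounding alongside each step; a single rounding completes each reported number; all derived quantities, which include net glass mass, LOI, six oxide percentages, the totals, yield, are computed in exact precision, exactly as shown in the problem or the answer, from the weighed amounts for 689.3 g of glass.
Per-oxide mass from batch:
  CaO: 34.68·0.4809 = 16.68 g
  SiO2: 34.68·0.5161 + 452.2·0.6363 = 305.6 g
  MgO: 94.77·0.4782 + 452.2·0.3133 = 187.0 g
  BaO: 103.6·0.7760 = 80.39 g
  Na2O: 18.09·0.5847 = 10.58 g
  K2O: 130.9·0.6801 = 89.03 g
LOI: 103.6·0.2240 + 94.77·0.5218 + 130.9·0.3199 + 34.68·0.003000 + 18.09·0.4153 + 452.2·0.05040 = 144.9 g
The glass mass, total less LOI, = 834.2 − 144.9 = 689.3 g (consistent with Σ oxide mass)
each wt % is 100 × oxide ÷ glass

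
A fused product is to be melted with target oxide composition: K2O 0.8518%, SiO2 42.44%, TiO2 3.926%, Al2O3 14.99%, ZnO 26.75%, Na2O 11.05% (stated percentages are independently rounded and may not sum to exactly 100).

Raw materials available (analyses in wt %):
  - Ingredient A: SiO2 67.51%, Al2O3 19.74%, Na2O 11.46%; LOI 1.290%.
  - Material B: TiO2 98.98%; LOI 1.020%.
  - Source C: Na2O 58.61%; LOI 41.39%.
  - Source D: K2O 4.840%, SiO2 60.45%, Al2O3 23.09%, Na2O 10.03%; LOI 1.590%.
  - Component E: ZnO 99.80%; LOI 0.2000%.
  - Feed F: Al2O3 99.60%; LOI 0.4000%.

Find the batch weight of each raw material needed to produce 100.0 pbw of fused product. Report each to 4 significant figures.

Batch per 100.0 pbw fused product:
  Ingredient A: 47.11 pbw
  Material B: 3.966 pbw
  Source C: 6.631 pbw
  Source D: 17.60 pbw
  Component E: 26.80 pbw
  Feed F: 1.634 pbw
Total batch = 103.7 pbw; LOI loss = 3.733 pbw; yield = 96.40%

Mid-chain values appear rounded to four significant digits as written. Each numeric step holds full precision in all steps. Every reported value takes exactly one rounding. The derived quantities (glass mass, LOI, six oxide percentages, the totals, yield) are rebuilt at full precision from the weighed amounts at 100.0 pbw of glass, exactly as shown in the problem or answer text.
Oxide-by-oxide targets in 100.0 pbw fused product:
  K2O: 0.8518% × 100.0 = 0.8518 pbw
  SiO2: 42.44% × 100.0 = 42.44 pbw
  TiO2: 3.926% × 100.0 = 3.926 pbw
  Al2O3: 14.99% × 100.0 = 14.99 pbw
  ZnO: 26.75% × 100.0 = 26.75 pbw
  Na2O: 11.05% × 100.0 = 11.05 pbw
Sums-versus-targets review with the batch weights as given, versus the basis set out (every target is met by its sum within answer rounding):
  K2O: 17.60·0.04840 = 0.8518 pbw (target 0.8518 pbw)
  SiO2: 47.11·0.6751 + 17.60·0.6045 = 42.44 pbw (target 42.44 pbw)
  TiO2: 3.966·0.9898 = 3.926 pbw (target 3.926 pbw)
  Al2O3: 47.11·0.1974 + 17.60·0.2309 + 1.634·0.9960 = 14.99 pbw (target 14.99 pbw)
  ZnO: 26.80·0.9980 = 26.75 pbw (target 26.75 pbw)
  Na2O: 47.11·0.1146 + 6.631·0.5861 + 17.60·0.1003 = 11.05 pbw (target 11.05 pbw)
Glass-mass sanity pass: total charge less LOI = 100.0 pbw (targets for the oxides total 100.0 pbw; stated basis 100.0 pbw — any gap is answer rounding).
Total batch = Σ batch = 103.7 pbw; ignition loss, Σ(batch × LOI) = 3.733 pbw; as yield: glass ÷ batch → 96.40%.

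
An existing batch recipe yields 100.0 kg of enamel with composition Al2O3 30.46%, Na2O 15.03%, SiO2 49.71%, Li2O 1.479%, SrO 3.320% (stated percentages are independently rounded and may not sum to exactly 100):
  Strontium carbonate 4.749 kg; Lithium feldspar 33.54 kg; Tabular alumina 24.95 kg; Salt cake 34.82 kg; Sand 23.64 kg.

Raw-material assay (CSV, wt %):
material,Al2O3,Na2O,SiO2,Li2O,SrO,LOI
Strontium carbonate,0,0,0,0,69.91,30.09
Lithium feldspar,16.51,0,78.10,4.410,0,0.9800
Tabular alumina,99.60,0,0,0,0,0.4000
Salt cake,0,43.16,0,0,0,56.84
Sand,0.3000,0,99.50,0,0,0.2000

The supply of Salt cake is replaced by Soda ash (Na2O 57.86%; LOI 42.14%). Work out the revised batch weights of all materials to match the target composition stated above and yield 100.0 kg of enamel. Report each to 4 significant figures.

Working values appear rounded to four significant digits; all internal work keeps full precision from start to finish; a single rounding produces each reported value. All derived quantities, including totals, LOI, the yield, five oxide percentages, glass mass, are rebuilt starting from the weights per 100.0 kg of glass in full precision as quoted within the question or the answer.
Oxide mass targets, per 100.0 kg enamel:
  Al2O3: 30.46% × 100.0 = 30.46 kg
  Na2O: 15.03% × 100.0 = 15.03 kg
  SiO2: 49.71% × 100.0 = 49.71 kg
  Li2O: 1.479% × 100.0 = 1.479 kg
  SrO: 3.320% × 100.0 = 3.320 kg
A balance pass over the oxides, on the weights just shown, against the basis in use (sum by sum, the targets are met once rounding is allowed for):
  Al2O3: 33.54·0.1651 + 24.95·0.9960 + 23.64·0.003000 = 30.46 kg (target 30.46 kg)
  Na2O: 25.98·0.5786 = 15.03 kg (target 15.03 kg)
  SiO2: 33.54·0.7810 + 23.64·0.9950 = 49.72 kg (target 49.71 kg)
  Li2O: 33.54·0.04410 = 1.479 kg (target 1.479 kg)
  SrO: 4.749·0.6991 = 3.320 kg (target 3.320 kg)
Glass mass check: batch Σ − ignition loss = 100.0 kg (the Σ of target masses is 100.0 kg; the stated basis being 100.0 kg — any gap is answer rounding).
Total batch = Σ batch = 112.9 kg; Σ batch·LOI gives LOI loss = 12.85 kg; yield = glass ÷ total batch = 88.61%.

Revised batch per 100.0 kg enamel:
  Strontium carbonate: 4.749 kg
  Lithium feldspar: 33.54 kg
  Tabular alumina: 24.95 kg
  Soda ash: 25.98 kg
  Sand: 23.64 kg
Total batch = 112.9 kg; LOI loss = 12.85 kg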